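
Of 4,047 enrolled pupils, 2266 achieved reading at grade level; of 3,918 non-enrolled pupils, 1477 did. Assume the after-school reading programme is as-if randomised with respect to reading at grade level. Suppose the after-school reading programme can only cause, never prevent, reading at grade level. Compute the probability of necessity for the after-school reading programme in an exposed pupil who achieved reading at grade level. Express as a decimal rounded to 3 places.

PN ≈ 0.327

p₁ = P(outcome | exposed) = 2266/4047 = 0.55992
p₀ = P(outcome | unexposed) = 1477/3918 = 0.37698
Under exogeneity and monotonicity, PN = (p₁ − p₀) / p₁.
PN = (0.55992 − 0.37698) / 0.55992 = 0.18294 / 0.55992 ≈ 0.3267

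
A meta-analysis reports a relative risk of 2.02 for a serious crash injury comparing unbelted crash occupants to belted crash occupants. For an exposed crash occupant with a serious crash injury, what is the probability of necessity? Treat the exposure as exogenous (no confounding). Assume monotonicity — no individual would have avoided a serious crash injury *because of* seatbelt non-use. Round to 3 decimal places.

PN ≈ 0.505

Under exogeneity and monotonicity, PN = (RR − 1) / RR = 1 − 1/RR.
PN = (2.02 − 1) / 2.02 = 1.02 / 2.02 ≈ 0.5050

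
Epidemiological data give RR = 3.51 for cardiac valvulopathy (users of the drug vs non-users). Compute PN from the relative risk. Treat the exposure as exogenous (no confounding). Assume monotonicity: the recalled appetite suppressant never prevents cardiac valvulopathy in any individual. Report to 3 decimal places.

Under exogeneity and monotonicity, PN = (RR − 1) / RR = 1 − 1/RR.
PN = (3.51 − 1) / 3.51 = 2.51 / 3.51 ≈ 0.7151

PN ≈ 0.715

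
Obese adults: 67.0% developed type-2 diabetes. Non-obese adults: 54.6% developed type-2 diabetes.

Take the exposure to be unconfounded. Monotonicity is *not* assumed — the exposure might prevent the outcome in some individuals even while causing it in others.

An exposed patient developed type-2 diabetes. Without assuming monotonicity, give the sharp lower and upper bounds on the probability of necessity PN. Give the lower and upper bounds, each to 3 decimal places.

0.185 ≤ PN ≤ 0.678

p₁ = 0.67, p₀ = 0.546.
Under exogeneity alone the bounds on PN are max{0,(p₁−p₀)/p₁} ≤ PN ≤ min{1,(1−p₀)/p₁}.
  lower = (p₁ − p₀)/p₁ = 0.124 / 0.67 ≈ 0.1851
  upper = min{1, (1 − p₀)/p₁} = 0.454 / 0.67 ≈ 0.6776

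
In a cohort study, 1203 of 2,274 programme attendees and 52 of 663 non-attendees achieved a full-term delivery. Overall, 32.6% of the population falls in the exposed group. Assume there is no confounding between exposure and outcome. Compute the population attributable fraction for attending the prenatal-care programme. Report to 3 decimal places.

PAF ≈ 0.652

p₁ = P(outcome | exposed) = 1203/2274 = 0.52902
p₀ = P(outcome | unexposed) = 52/663 = 0.078431
Overall risk P(Y=1) = π·p₁ + (1−π)·p₀ = 0.326×0.52902 + 0.674×0.078431 = 0.22532.
Under exogeneity, PAF = [P(Y=1) − p₀] / P(Y=1).
PAF = (0.22532 − 0.078431) / 0.22532 ≈ 0.6519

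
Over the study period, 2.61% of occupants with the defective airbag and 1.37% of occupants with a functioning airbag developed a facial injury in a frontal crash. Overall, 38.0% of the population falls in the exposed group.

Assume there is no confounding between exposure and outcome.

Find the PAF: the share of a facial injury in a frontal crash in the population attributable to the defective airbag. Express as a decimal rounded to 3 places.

p₁ = 0.0261, p₀ = 0.0137.
Overall risk P(Y=1) = π·p₁ + (1−π)·p₀ = 0.38×0.0261 + 0.62×0.0137 = 0.018412.
Under exogeneity, PAF = [P(Y=1) − p₀] / P(Y=1).
PAF = (0.018412 − 0.0137) / 0.018412 ≈ 0.2559

PAF ≈ 0.256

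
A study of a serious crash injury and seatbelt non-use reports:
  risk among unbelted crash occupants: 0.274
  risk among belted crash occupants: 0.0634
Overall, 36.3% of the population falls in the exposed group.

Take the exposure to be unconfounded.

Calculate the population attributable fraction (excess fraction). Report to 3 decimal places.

PAF ≈ 0.547

Let p₁ = 0.274, p₀ = 0.0634.
Overall risk P(Y=1) = π·p₁ + (1−π)·p₀ = 0.363×0.274 + 0.637×0.0634 = 0.13985.
Under exogeneity, PAF = [P(Y=1) − p₀] / P(Y=1).
PAF = (0.13985 − 0.0634) / 0.13985 ≈ 0.5467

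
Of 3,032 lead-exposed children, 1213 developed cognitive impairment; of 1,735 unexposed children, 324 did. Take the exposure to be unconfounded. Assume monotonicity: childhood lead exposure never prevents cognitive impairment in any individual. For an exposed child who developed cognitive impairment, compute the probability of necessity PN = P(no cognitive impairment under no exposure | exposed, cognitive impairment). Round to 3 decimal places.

p₁ = P(outcome | exposed) = 1213/3032 = 0.40007
p₀ = P(outcome | unexposed) = 324/1735 = 0.18674
Under exogeneity and monotonicity, PN = (p₁ − p₀) / p₁.
PN = (0.40007 − 0.18674) / 0.40007 = 0.21332 / 0.40007 ≈ 0.5332

PN ≈ 0.533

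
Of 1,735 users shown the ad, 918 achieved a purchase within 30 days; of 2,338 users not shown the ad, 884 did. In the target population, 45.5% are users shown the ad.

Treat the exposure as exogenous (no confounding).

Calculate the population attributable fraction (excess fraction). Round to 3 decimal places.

p₁ = P(outcome | exposed) = 918/1735 = 0.52911
p₀ = P(outcome | unexposed) = 884/2338 = 0.3781
Overall risk P(Y=1) = π·p₁ + (1−π)·p₀ = 0.455×0.52911 + 0.545×0.3781 = 0.44681.
Under exogeneity, PAF = [P(Y=1) − p₀] / P(Y=1).
PAF = (0.44681 − 0.3781) / 0.44681 ≈ 0.1538

PAF ≈ 0.154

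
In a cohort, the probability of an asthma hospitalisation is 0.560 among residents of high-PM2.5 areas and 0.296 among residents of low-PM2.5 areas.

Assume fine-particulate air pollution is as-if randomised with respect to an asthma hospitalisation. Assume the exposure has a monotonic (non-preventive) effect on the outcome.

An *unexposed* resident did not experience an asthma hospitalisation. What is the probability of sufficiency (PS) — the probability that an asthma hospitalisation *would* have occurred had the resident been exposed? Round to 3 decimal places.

Let p₁ = 0.56, p₀ = 0.296.
Under exogeneity and monotonicity, PS = (p₁ − p₀) / (1 − p₀).
PS = (0.56 − 0.296) / (1 − 0.296) = 0.264 / 0.704 ≈ 0.3750

PS ≈ 0.375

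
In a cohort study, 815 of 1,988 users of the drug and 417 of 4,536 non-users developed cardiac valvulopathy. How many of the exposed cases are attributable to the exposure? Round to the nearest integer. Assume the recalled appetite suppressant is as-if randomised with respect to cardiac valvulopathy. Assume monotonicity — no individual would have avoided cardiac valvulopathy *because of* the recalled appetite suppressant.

about 632 cases

p₁ = P(outcome | exposed) = 815/1988 = 0.40996
p₀ = P(outcome | unexposed) = 417/4536 = 0.091931
PN = (p₁ − p₀)/p₁ = (0.40996 − 0.091931) / 0.40996 ≈ 0.77576.
Attributable cases ≈ PN × (exposed cases) = 0.77576 × 815 ≈ 632.24.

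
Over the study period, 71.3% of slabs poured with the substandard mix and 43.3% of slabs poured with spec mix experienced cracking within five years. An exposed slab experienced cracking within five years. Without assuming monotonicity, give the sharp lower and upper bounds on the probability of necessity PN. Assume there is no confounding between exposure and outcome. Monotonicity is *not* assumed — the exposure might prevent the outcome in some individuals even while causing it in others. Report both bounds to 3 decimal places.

p₁ = 0.713, p₀ = 0.433.
Under exogeneity alone the bounds on PN are max{0,(p₁−p₀)/p₁} ≤ PN ≤ min{1,(1−p₀)/p₁}.
  lower = (p₁ − p₀)/p₁ = 0.28 / 0.713 ≈ 0.3927
  upper = min{1, (1 − p₀)/p₁} = 0.567 / 0.713 ≈ 0.7952

0.393 ≤ PN ≤ 0.795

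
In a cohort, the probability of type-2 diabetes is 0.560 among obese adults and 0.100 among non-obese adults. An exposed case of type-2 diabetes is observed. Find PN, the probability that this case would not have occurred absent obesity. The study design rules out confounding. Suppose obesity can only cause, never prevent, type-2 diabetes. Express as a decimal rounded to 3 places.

Let p₁ = 0.56, p₀ = 0.1.
Under exogeneity and monotonicity, PN = (p₁ − p₀) / p₁.
PN = (0.56 − 0.1) / 0.56 = 0.46 / 0.56 ≈ 0.8214

PN ≈ 0.821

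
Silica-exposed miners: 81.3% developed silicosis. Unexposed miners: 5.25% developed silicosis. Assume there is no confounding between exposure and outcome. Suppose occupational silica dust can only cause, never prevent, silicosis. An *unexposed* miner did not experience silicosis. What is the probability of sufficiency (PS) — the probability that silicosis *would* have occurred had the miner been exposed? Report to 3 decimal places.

p₁ = 0.813, p₀ = 0.0525.
Under exogeneity and monotonicity, PS = (p₁ − p₀) / (1 − p₀).
PS = (0.813 − 0.0525) / (1 − 0.0525) = 0.7605 / 0.9475 ≈ 0.8026

PS ≈ 0.803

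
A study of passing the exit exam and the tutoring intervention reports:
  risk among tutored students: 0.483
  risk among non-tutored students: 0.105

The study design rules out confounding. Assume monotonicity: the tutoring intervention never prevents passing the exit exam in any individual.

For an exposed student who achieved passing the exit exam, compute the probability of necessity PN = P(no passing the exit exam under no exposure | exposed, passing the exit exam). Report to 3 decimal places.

PN ≈ 0.783

Let p₁ = 0.483, p₀ = 0.105.
Under exogeneity and monotonicity, PN = (p₁ − p₀) / p₁.
PN = (0.483 − 0.105) / 0.483 = 0.378 / 0.483 ≈ 0.7826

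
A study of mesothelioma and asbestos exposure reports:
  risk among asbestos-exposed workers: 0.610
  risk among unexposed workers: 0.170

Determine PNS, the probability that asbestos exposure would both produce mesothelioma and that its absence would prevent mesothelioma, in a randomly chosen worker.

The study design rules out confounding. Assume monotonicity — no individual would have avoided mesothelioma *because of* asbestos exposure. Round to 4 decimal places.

Let p₁ = 0.61, p₀ = 0.17.
Under exogeneity and monotonicity, PNS = p₁ − p₀.
PNS = 0.61 − 0.17 = 0.44

PNS ≈ 0.4400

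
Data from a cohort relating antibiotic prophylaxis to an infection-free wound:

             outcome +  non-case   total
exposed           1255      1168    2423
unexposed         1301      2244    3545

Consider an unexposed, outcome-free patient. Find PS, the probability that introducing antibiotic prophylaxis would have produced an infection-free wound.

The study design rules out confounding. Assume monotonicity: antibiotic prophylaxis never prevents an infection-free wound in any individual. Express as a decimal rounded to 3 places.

p₁ = P(outcome | exposed) = 1255/2423 = 0.51795
p₀ = P(outcome | unexposed) = 1301/3545 = 0.367
Under exogeneity and monotonicity, PS = (p₁ − p₀)/(1 − p₀).
PS = (0.51795 − 0.367) / 0.633 ≈ 0.2385

PS ≈ 0.238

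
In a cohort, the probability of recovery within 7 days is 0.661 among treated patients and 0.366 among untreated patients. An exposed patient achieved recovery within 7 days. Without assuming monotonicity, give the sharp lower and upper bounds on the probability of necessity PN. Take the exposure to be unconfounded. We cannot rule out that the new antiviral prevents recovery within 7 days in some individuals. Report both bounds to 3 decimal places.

Let p₁ = 0.661, p₀ = 0.366.
Under exogeneity alone the bounds on PN are max{0,(p₁−p₀)/p₁} ≤ PN ≤ min{1,(1−p₀)/p₁}.
  lower = (p₁ − p₀)/p₁ = 0.295 / 0.661 ≈ 0.4463
  upper = min{1, (1 − p₀)/p₁} = 0.634 / 0.661 ≈ 0.9592

0.446 ≤ PN ≤ 0.959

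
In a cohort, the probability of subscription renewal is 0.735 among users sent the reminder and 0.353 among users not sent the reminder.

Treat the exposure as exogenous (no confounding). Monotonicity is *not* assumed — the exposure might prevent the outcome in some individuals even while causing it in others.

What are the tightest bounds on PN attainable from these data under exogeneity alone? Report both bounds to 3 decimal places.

0.520 ≤ PN ≤ 0.880

Let p₁ = 0.735, p₀ = 0.353.
Under exogeneity alone the bounds on PN are max{0,(p₁−p₀)/p₁} ≤ PN ≤ min{1,(1−p₀)/p₁}.
  lower = (p₁ − p₀)/p₁ = 0.382 / 0.735 ≈ 0.5197
  upper = min{1, (1 − p₀)/p₁} = 0.647 / 0.735 ≈ 0.8803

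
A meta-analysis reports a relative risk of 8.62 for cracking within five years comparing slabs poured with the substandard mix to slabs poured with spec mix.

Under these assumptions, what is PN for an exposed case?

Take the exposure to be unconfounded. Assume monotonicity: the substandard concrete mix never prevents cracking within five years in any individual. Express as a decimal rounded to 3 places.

PN ≈ 0.884

Under exogeneity and monotonicity, PN = (RR − 1) / RR = 1 − 1/RR.
PN = (8.62 − 1) / 8.62 = 7.62 / 8.62 ≈ 0.8840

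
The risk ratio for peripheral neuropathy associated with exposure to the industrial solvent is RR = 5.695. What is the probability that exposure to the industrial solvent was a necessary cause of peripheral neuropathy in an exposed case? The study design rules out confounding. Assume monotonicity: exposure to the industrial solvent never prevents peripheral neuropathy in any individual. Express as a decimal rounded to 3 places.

PN ≈ 0.824

Under exogeneity and monotonicity, PN = (RR − 1) / RR = 1 − 1/RR.
PN = (5.695 − 1) / 5.695 = 4.695 / 5.695 ≈ 0.8244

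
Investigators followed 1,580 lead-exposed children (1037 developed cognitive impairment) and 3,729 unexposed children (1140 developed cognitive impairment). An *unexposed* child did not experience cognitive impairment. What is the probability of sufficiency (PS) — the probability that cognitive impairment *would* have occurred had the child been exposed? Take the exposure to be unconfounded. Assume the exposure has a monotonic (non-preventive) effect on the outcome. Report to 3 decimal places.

PS ≈ 0.505

p₁ = P(outcome | exposed) = 1037/1580 = 0.65633
p₀ = P(outcome | unexposed) = 1140/3729 = 0.30571
Under exogeneity and monotonicity, PS = (p₁ − p₀) / (1 − p₀).
PS = (0.65633 − 0.30571) / (1 − 0.30571) = 0.35062 / 0.69429 ≈ 0.5050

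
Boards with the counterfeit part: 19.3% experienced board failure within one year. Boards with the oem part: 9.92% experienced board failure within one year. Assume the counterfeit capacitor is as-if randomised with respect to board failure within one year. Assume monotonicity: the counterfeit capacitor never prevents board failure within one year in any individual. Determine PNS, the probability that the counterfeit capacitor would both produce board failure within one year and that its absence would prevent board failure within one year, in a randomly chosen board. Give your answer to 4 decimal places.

PNS ≈ 0.0938

p₁ = 0.193, p₀ = 0.0992.
Under exogeneity and monotonicity, PNS = p₁ − p₀.
PNS = 0.193 − 0.0992 = 0.0938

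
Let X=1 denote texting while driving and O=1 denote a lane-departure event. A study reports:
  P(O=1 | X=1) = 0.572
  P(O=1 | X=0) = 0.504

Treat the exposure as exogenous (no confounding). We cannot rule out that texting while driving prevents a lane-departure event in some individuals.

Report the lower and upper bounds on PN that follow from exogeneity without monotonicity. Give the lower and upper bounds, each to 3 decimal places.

0.119 ≤ PN ≤ 0.867

Let p₁ = 0.572, p₀ = 0.504.
Under exogeneity alone the bounds on PN are max{0,(p₁−p₀)/p₁} ≤ PN ≤ min{1,(1−p₀)/p₁}.
  lower = (p₁ − p₀)/p₁ = 0.068 / 0.572 ≈ 0.1189
  upper = min{1, (1 − p₀)/p₁} = 0.496 / 0.572 ≈ 0.8671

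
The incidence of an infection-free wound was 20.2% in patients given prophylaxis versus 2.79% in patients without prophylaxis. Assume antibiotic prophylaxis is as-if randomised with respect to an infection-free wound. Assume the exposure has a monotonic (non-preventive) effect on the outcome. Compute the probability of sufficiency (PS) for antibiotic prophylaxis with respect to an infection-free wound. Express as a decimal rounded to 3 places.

p₁ = 0.202, p₀ = 0.0279.
Under exogeneity and monotonicity, PS = (p₁ − p₀) / (1 − p₀).
PS = (0.202 − 0.0279) / (1 − 0.0279) = 0.1741 / 0.9721 ≈ 0.1791

PS ≈ 0.179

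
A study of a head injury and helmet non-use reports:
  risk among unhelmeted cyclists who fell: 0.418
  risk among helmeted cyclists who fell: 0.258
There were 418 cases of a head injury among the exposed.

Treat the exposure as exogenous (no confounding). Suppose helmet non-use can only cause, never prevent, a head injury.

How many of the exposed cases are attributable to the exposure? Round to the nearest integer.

Let p₁ = 0.418, p₀ = 0.258.
PN = (p₁ − p₀)/p₁ = (0.418 − 0.258) / 0.418 ≈ 0.38278.
Attributable cases ≈ PN × (exposed cases) = 0.38278 × 418 ≈ 160.00.

about 160 cases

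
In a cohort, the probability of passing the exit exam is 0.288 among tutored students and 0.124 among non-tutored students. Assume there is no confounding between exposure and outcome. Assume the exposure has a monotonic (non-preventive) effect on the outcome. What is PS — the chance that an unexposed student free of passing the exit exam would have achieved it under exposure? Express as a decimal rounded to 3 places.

Let p₁ = 0.288, p₀ = 0.124.
Under exogeneity and monotonicity, PS = (p₁ − p₀) / (1 − p₀).
PS = (0.288 − 0.124) / (1 − 0.124) = 0.164 / 0.876 ≈ 0.1872

PS ≈ 0.187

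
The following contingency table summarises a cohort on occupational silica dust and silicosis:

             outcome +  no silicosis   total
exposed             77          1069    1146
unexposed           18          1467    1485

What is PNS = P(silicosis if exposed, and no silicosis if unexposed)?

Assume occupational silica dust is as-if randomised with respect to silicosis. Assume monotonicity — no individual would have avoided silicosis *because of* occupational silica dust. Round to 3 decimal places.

p₁ = P(outcome | exposed) = 77/1146 = 0.06719
p₀ = P(outcome | unexposed) = 18/1485 = 0.012121
Under exogeneity and monotonicity, PNS = p₁ − p₀.
PNS = 0.06719 − 0.012121 = 0.055069

PNS ≈ 0.055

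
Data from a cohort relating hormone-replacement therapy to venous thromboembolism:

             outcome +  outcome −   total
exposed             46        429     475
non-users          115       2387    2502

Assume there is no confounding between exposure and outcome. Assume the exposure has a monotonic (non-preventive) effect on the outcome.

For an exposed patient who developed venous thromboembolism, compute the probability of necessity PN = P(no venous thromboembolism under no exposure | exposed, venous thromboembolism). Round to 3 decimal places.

PN ≈ 0.525

p₁ = P(outcome | exposed) = 46/475 = 0.096842
p₀ = P(outcome | unexposed) = 115/2502 = 0.045963
Under exogeneity and monotonicity, PN = (p₁ − p₀)/p₁.
PN = (0.096842 − 0.045963) / 0.096842 ≈ 0.5254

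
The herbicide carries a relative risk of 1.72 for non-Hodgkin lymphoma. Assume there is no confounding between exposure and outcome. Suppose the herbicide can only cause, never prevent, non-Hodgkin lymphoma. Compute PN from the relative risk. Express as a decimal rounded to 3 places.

PN ≈ 0.419

Under exogeneity and monotonicity, PN = (RR − 1) / RR = 1 − 1/RR.
PN = (1.72 − 1) / 1.72 = 0.72 / 1.72 ≈ 0.4186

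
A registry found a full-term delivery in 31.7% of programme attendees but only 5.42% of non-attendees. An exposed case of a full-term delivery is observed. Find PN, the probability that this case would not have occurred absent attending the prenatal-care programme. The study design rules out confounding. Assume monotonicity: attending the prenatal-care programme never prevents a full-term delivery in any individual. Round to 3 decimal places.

PN ≈ 0.829

p₁ = 0.317, p₀ = 0.0542.
Under exogeneity and monotonicity, PN = (p₁ − p₀) / p₁.
PN = (0.317 − 0.0542) / 0.317 = 0.2628 / 0.317 ≈ 0.8290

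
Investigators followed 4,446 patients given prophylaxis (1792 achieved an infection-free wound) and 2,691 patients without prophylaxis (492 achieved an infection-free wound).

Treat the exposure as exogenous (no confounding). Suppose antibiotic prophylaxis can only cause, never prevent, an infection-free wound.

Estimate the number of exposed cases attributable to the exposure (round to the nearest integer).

p₁ = P(outcome | exposed) = 1792/4446 = 0.40306
p₀ = P(outcome | unexposed) = 492/2691 = 0.18283
PN = (p₁ − p₀)/p₁ = (0.40306 − 0.18283) / 0.40306 ≈ 0.54639.
Attributable cases ≈ PN × (exposed cases) = 0.54639 × 1792 ≈ 979.13.

about 979 cases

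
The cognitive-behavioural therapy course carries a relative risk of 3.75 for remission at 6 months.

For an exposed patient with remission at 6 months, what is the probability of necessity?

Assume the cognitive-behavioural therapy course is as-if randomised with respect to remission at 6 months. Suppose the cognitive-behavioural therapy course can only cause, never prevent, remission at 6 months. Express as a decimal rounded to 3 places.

Under exogeneity and monotonicity, PN = (RR − 1) / RR = 1 − 1/RR.
PN = (3.75 − 1) / 3.75 = 2.75 / 3.75 ≈ 0.7333

PN ≈ 0.733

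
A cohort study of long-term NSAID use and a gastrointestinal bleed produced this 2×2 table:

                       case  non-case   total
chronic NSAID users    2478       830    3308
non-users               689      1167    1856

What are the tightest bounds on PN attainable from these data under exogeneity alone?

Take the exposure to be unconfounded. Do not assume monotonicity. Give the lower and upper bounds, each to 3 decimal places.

p₁ = P(outcome | exposed) = 2478/3308 = 0.74909
p₀ = P(outcome | unexposed) = 689/1856 = 0.37123
Under exogeneity alone the bounds on PN are max{0,(p₁−p₀)/p₁} ≤ PN ≤ min{1,(1−p₀)/p₁}.
  lower = (p₁ − p₀)/p₁ = 0.37786 / 0.74909 ≈ 0.5044
  upper = min{1, (1 − p₀)/p₁} = 0.62877 / 0.74909 ≈ 0.8394

0.504 ≤ PN ≤ 0.839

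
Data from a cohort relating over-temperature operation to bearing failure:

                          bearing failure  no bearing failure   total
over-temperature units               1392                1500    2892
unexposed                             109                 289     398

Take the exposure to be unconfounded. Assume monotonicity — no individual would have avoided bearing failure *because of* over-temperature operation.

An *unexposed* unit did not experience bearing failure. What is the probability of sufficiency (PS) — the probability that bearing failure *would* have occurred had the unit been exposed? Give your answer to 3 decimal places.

PS ≈ 0.286

p₁ = P(outcome | exposed) = 1392/2892 = 0.48133
p₀ = P(outcome | unexposed) = 109/398 = 0.27387
Under exogeneity and monotonicity, PS = (p₁ − p₀) / (1 − p₀).
PS = (0.48133 − 0.27387) / (1 − 0.27387) = 0.20746 / 0.72613 ≈ 0.2857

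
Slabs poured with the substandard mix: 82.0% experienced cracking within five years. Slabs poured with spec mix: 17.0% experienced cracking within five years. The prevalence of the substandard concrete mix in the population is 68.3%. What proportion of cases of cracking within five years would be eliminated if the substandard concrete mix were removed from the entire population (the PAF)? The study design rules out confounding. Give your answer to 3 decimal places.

PAF ≈ 0.723

p₁ = 0.82, p₀ = 0.17.
Overall risk P(Y=1) = π·p₁ + (1−π)·p₀ = 0.683×0.82 + 0.317×0.17 = 0.61395.
Under exogeneity, PAF = [P(Y=1) − p₀] / P(Y=1).
PAF = (0.61395 − 0.17) / 0.61395 ≈ 0.7231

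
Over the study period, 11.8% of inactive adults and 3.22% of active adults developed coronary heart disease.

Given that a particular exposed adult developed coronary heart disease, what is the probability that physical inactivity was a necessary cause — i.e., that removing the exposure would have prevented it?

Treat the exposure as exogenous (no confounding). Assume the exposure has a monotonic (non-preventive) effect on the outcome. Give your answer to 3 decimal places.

p₁ = 0.118, p₀ = 0.0322.
Under exogeneity and monotonicity, PN = (p₁ − p₀) / p₁.
PN = (0.118 − 0.0322) / 0.118 = 0.0858 / 0.118 ≈ 0.7271

PN ≈ 0.727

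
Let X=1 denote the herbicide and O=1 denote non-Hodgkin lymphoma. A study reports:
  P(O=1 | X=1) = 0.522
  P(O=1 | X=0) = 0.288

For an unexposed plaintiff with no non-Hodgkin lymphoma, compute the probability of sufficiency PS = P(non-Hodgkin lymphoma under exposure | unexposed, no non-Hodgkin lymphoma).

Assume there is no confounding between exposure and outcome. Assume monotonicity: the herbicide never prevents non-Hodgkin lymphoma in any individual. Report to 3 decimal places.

Let p₁ = 0.522, p₀ = 0.288.
Under exogeneity and monotonicity, PS = (p₁ − p₀) / (1 − p₀).
PS = (0.522 − 0.288) / (1 − 0.288) = 0.234 / 0.712 ≈ 0.3287

PS ≈ 0.329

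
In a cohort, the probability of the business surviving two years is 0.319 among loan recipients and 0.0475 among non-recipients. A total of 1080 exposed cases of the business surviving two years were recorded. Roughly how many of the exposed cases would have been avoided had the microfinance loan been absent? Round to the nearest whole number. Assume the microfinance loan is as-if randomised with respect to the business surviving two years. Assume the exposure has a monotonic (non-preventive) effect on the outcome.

about 919 cases

Let p₁ = 0.319, p₀ = 0.0475.
PN = (p₁ − p₀)/p₁ = (0.319 − 0.0475) / 0.319 ≈ 0.85110.
Attributable cases ≈ PN × (exposed cases) = 0.85110 × 1080 ≈ 919.18.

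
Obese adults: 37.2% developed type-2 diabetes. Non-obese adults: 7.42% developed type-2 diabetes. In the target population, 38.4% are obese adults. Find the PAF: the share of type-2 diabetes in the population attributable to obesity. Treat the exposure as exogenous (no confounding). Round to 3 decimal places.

p₁ = 0.372, p₀ = 0.0742.
Overall risk P(Y=1) = π·p₁ + (1−π)·p₀ = 0.384×0.372 + 0.616×0.0742 = 0.18856.
Under exogeneity, PAF = [P(Y=1) − p₀] / P(Y=1).
PAF = (0.18856 − 0.0742) / 0.18856 ≈ 0.6065

PAF ≈ 0.606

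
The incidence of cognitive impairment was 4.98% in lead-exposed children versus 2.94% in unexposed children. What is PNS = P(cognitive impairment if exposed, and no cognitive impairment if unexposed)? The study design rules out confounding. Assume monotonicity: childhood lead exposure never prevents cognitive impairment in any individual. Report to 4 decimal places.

p₁ = 0.0498, p₀ = 0.0294.
Under exogeneity and monotonicity, PNS = p₁ − p₀.
PNS = 0.0498 − 0.0294 = 0.0204

PNS ≈ 0.0204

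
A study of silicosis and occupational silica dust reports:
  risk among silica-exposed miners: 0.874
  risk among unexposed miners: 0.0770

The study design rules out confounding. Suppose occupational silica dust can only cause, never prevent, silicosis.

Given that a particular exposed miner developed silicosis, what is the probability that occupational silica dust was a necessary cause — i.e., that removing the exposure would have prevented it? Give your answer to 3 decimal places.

PN ≈ 0.912

Let p₁ = 0.874, p₀ = 0.077.
Under exogeneity and monotonicity, PN = (p₁ − p₀) / p₁.
PN = (0.874 − 0.077) / 0.874 = 0.797 / 0.874 ≈ 0.9119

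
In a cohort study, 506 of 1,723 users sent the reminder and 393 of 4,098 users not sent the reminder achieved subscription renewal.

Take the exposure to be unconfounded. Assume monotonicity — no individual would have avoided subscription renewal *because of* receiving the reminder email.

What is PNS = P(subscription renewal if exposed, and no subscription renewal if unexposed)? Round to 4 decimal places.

p₁ = P(outcome | exposed) = 506/1723 = 0.29367
p₀ = P(outcome | unexposed) = 393/4098 = 0.0959
Under exogeneity and monotonicity, PNS = p₁ − p₀.
PNS = 0.29367 − 0.0959 = 0.19777

PNS ≈ 0.1978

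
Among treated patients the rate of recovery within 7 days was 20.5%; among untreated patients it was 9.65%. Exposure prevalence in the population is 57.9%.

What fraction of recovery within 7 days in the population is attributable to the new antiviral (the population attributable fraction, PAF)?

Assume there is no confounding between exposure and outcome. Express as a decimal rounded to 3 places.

PAF ≈ 0.394

p₁ = 0.205, p₀ = 0.0965.
Overall risk P(Y=1) = π·p₁ + (1−π)·p₀ = 0.579×0.205 + 0.421×0.0965 = 0.15932.
Under exogeneity, PAF = [P(Y=1) − p₀] / P(Y=1).
PAF = (0.15932 − 0.0965) / 0.15932 ≈ 0.3943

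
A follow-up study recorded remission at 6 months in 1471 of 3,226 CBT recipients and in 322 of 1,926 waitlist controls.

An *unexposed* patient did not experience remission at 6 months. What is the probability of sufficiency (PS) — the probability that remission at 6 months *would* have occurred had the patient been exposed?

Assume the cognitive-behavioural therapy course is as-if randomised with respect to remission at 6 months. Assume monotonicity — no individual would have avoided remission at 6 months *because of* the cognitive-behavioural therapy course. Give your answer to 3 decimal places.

p₁ = P(outcome | exposed) = 1471/3226 = 0.45598
p₀ = P(outcome | unexposed) = 322/1926 = 0.16719
Under exogeneity and monotonicity, PS = (p₁ − p₀) / (1 − p₀).
PS = (0.45598 − 0.16719) / (1 − 0.16719) = 0.2888 / 0.83281 ≈ 0.3468

PS ≈ 0.347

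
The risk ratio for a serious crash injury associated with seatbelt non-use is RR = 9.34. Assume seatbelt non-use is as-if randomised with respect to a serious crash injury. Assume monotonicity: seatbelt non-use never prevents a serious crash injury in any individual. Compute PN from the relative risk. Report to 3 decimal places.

Under exogeneity and monotonicity, PN = (RR − 1) / RR = 1 − 1/RR.
PN = (9.34 − 1) / 9.34 = 8.34 / 9.34 ≈ 0.8929

PN ≈ 0.893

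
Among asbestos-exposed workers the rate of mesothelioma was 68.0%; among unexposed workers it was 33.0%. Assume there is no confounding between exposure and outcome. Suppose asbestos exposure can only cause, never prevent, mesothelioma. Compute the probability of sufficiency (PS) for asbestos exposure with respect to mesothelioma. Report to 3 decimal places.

PS ≈ 0.522

p₁ = 0.68, p₀ = 0.33.
Under exogeneity and monotonicity, PS = (p₁ − p₀) / (1 − p₀).
PS = (0.68 − 0.33) / (1 − 0.33) = 0.35 / 0.67 ≈ 0.5224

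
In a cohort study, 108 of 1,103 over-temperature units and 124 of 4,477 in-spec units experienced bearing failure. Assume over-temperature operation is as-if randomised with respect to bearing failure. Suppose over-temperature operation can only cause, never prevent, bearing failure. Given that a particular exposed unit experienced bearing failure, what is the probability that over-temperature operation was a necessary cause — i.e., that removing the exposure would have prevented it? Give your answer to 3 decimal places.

PN ≈ 0.717

p₁ = P(outcome | exposed) = 108/1103 = 0.097915
p₀ = P(outcome | unexposed) = 124/4477 = 0.027697
Under exogeneity and monotonicity, PN = (p₁ − p₀) / p₁.
PN = (0.097915 − 0.027697) / 0.097915 = 0.070218 / 0.097915 ≈ 0.7171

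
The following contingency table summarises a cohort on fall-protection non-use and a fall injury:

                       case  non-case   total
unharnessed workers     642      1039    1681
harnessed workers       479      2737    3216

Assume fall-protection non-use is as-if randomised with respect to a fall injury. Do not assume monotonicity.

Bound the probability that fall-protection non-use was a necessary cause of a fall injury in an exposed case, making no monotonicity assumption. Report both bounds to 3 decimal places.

0.610 ≤ PN ≤ 1.000

p₁ = P(outcome | exposed) = 642/1681 = 0.38192
p₀ = P(outcome | unexposed) = 479/3216 = 0.14894
Under exogeneity alone the bounds on PN are max{0,(p₁−p₀)/p₁} ≤ PN ≤ min{1,(1−p₀)/p₁}.
  lower = (p₁ − p₀)/p₁ = 0.23297 / 0.38192 ≈ 0.6100
  upper = min{1, (1 − p₀)/p₁} = 0.85106 / 0.38192 ≈ 2.2284 → capped at 1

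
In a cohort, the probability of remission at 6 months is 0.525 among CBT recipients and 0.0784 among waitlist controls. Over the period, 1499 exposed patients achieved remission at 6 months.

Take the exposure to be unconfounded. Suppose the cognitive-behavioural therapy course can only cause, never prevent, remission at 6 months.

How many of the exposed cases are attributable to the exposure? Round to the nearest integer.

about 1275 cases

Let p₁ = 0.525, p₀ = 0.0784.
PN = (p₁ − p₀)/p₁ = (0.525 − 0.0784) / 0.525 ≈ 0.85067.
Attributable cases ≈ PN × (exposed cases) = 0.85067 × 1499 ≈ 1275.15.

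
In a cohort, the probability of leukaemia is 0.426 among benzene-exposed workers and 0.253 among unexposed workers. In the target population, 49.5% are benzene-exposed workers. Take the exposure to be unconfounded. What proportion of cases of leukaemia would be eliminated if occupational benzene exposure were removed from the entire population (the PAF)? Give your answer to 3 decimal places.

PAF ≈ 0.253

Let p₁ = 0.426, p₀ = 0.253.
Overall risk P(Y=1) = π·p₁ + (1−π)·p₀ = 0.495×0.426 + 0.505×0.253 = 0.33864.
Under exogeneity, PAF = [P(Y=1) − p₀] / P(Y=1).
PAF = (0.33864 − 0.253) / 0.33864 ≈ 0.2529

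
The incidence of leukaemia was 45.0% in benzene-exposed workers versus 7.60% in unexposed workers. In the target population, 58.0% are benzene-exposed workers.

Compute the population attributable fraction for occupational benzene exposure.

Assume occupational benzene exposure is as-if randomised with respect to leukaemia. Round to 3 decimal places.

p₁ = 0.45, p₀ = 0.076.
Overall risk P(Y=1) = π·p₁ + (1−π)·p₀ = 0.58×0.45 + 0.42×0.076 = 0.29292.
Under exogeneity, PAF = [P(Y=1) − p₀] / P(Y=1).
PAF = (0.29292 − 0.076) / 0.29292 ≈ 0.7405

PAF ≈ 0.741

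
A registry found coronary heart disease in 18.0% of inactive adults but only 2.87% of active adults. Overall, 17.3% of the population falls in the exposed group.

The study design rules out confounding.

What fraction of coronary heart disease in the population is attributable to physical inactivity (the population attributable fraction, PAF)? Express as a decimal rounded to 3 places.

p₁ = 0.18, p₀ = 0.0287.
Overall risk P(Y=1) = π·p₁ + (1−π)·p₀ = 0.173×0.18 + 0.827×0.0287 = 0.054875.
Under exogeneity, PAF = [P(Y=1) − p₀] / P(Y=1).
PAF = (0.054875 − 0.0287) / 0.054875 ≈ 0.4770

PAF ≈ 0.477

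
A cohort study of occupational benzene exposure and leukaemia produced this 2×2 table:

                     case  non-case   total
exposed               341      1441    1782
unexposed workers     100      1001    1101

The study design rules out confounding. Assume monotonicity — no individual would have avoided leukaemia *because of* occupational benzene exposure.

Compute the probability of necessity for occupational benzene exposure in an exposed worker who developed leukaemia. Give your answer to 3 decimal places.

p₁ = P(outcome | exposed) = 341/1782 = 0.19136
p₀ = P(outcome | unexposed) = 100/1101 = 0.090827
Under exogeneity and monotonicity, PN = (p₁ − p₀) / p₁.
PN = (0.19136 − 0.090827) / 0.19136 = 0.10053 / 0.19136 ≈ 0.5254

PN ≈ 0.525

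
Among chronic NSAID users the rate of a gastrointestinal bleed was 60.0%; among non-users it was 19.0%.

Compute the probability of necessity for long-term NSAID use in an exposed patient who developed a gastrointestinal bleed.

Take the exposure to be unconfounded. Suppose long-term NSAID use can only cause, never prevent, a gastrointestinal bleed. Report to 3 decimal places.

p₁ = 0.6, p₀ = 0.19.
Under exogeneity and monotonicity, PN = (p₁ − p₀) / p₁.
PN = (0.6 − 0.19) / 0.6 = 0.41 / 0.6 ≈ 0.6833

PN ≈ 0.683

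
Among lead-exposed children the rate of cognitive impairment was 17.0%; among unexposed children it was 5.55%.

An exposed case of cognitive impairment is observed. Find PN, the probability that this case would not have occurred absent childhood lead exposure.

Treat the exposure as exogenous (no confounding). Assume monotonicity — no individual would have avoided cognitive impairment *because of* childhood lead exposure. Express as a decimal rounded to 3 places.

PN ≈ 0.674

p₁ = 0.17, p₀ = 0.0555.
Under exogeneity and monotonicity, PN = (p₁ − p₀) / p₁.
PN = (0.17 − 0.0555) / 0.17 = 0.1145 / 0.17 ≈ 0.6735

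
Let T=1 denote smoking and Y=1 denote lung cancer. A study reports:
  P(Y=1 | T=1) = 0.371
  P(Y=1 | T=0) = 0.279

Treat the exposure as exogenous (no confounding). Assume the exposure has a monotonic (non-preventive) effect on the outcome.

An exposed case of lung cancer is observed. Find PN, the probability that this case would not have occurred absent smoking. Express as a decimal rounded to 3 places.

PN ≈ 0.248

Let p₁ = 0.371, p₀ = 0.279.
Under exogeneity and monotonicity, PN = (p₁ − p₀) / p₁.
PN = (0.371 − 0.279) / 0.371 = 0.092 / 0.371 ≈ 0.2480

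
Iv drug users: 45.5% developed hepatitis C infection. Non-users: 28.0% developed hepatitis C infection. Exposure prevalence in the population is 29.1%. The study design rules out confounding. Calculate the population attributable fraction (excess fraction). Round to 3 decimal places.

PAF ≈ 0.154

p₁ = 0.455, p₀ = 0.28.
Overall risk P(Y=1) = π·p₁ + (1−π)·p₀ = 0.291×0.455 + 0.709×0.28 = 0.33093.
Under exogeneity, PAF = [P(Y=1) − p₀] / P(Y=1).
PAF = (0.33093 − 0.28) / 0.33093 ≈ 0.1539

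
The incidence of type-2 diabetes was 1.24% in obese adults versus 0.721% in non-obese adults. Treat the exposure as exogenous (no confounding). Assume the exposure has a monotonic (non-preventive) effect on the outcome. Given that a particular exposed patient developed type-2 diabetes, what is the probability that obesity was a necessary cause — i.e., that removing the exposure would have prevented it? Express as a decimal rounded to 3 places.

p₁ = 0.0124, p₀ = 0.00721.
Under exogeneity and monotonicity, PN = (p₁ − p₀) / p₁.
PN = (0.0124 − 0.00721) / 0.0124 = 0.00519 / 0.0124 ≈ 0.4185

PN ≈ 0.419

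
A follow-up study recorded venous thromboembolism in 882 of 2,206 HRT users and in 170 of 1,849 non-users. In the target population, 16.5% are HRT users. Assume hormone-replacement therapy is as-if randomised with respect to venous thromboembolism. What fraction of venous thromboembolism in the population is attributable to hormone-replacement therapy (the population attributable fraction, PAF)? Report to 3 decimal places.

p₁ = P(outcome | exposed) = 882/2206 = 0.39982
p₀ = P(outcome | unexposed) = 170/1849 = 0.091942
Overall risk P(Y=1) = π·p₁ + (1−π)·p₀ = 0.165×0.39982 + 0.835×0.091942 = 0.14274.
Under exogeneity, PAF = [P(Y=1) − p₀] / P(Y=1).
PAF = (0.14274 − 0.091942) / 0.14274 ≈ 0.3559

PAF ≈ 0.356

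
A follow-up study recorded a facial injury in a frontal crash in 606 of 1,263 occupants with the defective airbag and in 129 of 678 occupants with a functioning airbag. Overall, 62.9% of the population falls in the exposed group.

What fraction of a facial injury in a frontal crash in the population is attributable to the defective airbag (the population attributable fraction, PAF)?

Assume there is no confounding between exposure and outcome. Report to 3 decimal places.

PAF ≈ 0.489

p₁ = P(outcome | exposed) = 606/1263 = 0.47981
p₀ = P(outcome | unexposed) = 129/678 = 0.19027
Overall risk P(Y=1) = π·p₁ + (1−π)·p₀ = 0.629×0.47981 + 0.371×0.19027 = 0.37239.
Under exogeneity, PAF = [P(Y=1) − p₀] / P(Y=1).
PAF = (0.37239 − 0.19027) / 0.37239 ≈ 0.4891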